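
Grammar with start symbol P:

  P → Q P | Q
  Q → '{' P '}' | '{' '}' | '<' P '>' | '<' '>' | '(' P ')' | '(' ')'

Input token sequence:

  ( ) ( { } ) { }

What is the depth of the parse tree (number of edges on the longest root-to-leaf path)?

[P [Q ( )] [P [Q ( [P [Q { }]] )] [P [Q { }]]]]

5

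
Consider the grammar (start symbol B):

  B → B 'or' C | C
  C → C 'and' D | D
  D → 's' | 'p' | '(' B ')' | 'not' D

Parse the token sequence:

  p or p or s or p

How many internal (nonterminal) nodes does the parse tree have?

[B [B [B [B [C [D p]]] or [C [D p]]] or [C [D s]]] or [C [D p]]]

12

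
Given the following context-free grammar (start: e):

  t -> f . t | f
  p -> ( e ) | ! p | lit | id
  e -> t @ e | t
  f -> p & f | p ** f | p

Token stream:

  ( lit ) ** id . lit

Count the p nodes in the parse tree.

[e [t [f [p ( [e [t [f [p lit]]]] )] ** [f [p id]]] . [t [f [p lit]]]]]

4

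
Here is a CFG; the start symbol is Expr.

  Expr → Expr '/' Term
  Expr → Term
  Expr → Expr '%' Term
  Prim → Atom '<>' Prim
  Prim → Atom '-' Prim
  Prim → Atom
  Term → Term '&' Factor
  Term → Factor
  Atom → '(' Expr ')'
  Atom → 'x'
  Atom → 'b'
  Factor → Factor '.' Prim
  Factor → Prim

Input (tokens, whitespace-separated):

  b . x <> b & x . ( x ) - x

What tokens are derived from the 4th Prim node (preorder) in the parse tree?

[Expr [Term [Term [Factor [Factor [Prim [Atom b]]] . [Prim [Atom x] <> [Prim [Atom b]]]]] & [Factor [Factor [Prim [Atom x]]] . [Prim [Atom ( [Expr [Term [Factor [Prim [Atom x]]]]] )] - [Prim [Atom x]]]]]]

x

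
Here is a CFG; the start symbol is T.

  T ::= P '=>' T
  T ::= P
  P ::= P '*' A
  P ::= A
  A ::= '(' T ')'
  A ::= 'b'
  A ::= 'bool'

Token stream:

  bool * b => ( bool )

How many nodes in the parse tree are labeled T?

[T [P [P [A bool]] * [A b]] => [T [P [A ( [T [P [A bool]]] )]]]]

3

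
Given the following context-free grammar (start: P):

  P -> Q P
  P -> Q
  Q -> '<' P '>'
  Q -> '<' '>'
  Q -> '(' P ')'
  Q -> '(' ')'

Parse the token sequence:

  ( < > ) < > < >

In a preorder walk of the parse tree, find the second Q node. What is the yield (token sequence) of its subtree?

< >

[P [Q ( [P [Q < >]] )] [P [Q < >] [P [Q < >]]]]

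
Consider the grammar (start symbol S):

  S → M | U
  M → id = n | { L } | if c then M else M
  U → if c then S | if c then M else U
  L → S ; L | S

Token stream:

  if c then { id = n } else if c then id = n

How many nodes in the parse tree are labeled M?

3

[S [U if c then [M { [L [S [M id = n]]] }] else [U if c then [S [M id = n]]]]]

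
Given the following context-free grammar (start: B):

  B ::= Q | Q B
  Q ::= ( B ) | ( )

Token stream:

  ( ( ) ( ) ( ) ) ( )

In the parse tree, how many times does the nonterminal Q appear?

[B [Q ( [B [Q ( )] [B [Q ( )] [B [Q ( )]]]] )] [B [Q ( )]]]

5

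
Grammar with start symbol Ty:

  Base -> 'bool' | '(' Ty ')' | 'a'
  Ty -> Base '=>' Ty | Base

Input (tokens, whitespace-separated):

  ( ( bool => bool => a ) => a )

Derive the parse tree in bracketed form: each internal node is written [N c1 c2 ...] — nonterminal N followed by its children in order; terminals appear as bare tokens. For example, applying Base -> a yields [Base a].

[Ty [Base ( [Ty [Base ( [Ty [Base bool] => [Ty [Base bool] => [Ty [Base a]]]] )] => [Ty [Base a]]] )]]

Ty
Base
( Ty )
( Base => Ty )
( ( Ty ) => Ty )
( ( Base => Ty ) => Ty )
( ( bool => Ty ) => Ty )
( ( bool => Base => Ty ) => Ty )
( ( bool => bool => Ty ) => Ty )
( ( bool => bool => Base ) => Ty )
( ( bool => bool => a ) => Ty )
( ( bool => bool => a ) => Base )
( ( bool => bool => a ) => a )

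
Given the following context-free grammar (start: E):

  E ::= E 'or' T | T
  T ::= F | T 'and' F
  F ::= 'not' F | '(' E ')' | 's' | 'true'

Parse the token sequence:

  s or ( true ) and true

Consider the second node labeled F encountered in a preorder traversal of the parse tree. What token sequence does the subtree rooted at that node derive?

( true )

[E [E [T [F s]]] or [T [T [F ( [E [T [F true]]] )]] and [F true]]]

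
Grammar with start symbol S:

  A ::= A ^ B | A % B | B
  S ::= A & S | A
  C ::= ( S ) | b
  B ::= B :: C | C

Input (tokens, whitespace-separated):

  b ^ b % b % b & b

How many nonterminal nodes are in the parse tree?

[S [A [A [A [A [B [C b]]] ^ [B [C b]]] % [B [C b]]] % [B [C b]]] & [S [A [B [C b]]]]]

17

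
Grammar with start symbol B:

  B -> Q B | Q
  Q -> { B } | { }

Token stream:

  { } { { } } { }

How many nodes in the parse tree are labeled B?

4

[B [Q { }] [B [Q { [B [Q { }]] }] [B [Q { }]]]]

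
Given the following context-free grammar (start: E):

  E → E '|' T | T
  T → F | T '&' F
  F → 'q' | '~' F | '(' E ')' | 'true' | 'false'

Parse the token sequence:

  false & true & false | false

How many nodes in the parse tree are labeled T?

[E [E [T [T [T [F false]] & [F true]] & [F false]]] | [T [F false]]]

4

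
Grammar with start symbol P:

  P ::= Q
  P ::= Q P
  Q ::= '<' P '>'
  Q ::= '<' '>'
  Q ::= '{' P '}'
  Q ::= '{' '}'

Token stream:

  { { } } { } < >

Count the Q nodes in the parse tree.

[P [Q { [P [Q { }]] }] [P [Q { }] [P [Q < >]]]]

4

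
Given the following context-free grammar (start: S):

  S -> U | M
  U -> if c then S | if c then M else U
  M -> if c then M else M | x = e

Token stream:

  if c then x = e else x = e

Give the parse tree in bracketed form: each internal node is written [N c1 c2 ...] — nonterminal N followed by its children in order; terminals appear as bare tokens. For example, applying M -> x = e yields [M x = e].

S
M
if c then M else M
if c then x = e else M
if c then x = e else x = e

[S [M if c then [M x = e] else [M x = e]]]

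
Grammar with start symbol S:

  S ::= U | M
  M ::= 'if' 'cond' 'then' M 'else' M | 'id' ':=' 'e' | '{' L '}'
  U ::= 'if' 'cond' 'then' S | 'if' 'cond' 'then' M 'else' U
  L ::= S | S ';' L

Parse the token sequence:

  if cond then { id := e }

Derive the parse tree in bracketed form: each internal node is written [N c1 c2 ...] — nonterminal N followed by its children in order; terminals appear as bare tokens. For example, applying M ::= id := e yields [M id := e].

S
U
if cond then S
if cond then M
if cond then { L }
if cond then { S }
if cond then { M }
if cond then { id := e }

[S [U if cond then [S [M { [L [S [M id := e]]] }]]]]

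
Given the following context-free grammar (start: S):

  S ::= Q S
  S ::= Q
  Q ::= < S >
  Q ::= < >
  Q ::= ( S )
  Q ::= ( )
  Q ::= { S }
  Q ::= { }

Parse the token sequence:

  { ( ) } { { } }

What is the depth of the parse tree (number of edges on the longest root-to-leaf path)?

[S [Q { [S [Q ( )]] }] [S [Q { [S [Q { }]] }]]]

5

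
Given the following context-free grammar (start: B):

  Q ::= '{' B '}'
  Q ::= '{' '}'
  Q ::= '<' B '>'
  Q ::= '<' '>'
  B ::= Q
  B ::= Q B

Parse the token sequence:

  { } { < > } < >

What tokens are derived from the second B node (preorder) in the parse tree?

[B [Q { }] [B [Q { [B [Q < >]] }] [B [Q < >]]]]

{ < > } < >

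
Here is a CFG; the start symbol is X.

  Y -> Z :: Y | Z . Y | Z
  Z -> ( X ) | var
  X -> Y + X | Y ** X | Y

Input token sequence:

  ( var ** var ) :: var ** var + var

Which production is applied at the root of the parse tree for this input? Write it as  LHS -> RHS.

X -> Y ** X

[X [Y [Z ( [X [Y [Z var]] ** [X [Y [Z var]]]] )] :: [Y [Z var]]] ** [X [Y [Z var]] + [X [Y [Z var]]]]]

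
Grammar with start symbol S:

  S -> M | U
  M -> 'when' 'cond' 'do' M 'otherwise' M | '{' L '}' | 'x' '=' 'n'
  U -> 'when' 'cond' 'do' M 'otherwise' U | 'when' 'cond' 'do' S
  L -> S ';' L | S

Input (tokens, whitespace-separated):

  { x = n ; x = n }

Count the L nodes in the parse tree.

[S [M { [L [S [M x = n]] ; [L [S [M x = n]]]] }]]

2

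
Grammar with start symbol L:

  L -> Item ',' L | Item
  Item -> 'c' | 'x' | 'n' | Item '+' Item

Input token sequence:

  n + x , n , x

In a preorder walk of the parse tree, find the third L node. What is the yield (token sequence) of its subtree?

[L [Item [Item n] + [Item x]] , [L [Item n] , [L [Item x]]]]

x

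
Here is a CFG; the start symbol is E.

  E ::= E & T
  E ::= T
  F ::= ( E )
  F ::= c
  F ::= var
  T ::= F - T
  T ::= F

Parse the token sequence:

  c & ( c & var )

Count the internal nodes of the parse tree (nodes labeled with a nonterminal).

12

[E [E [T [F c]]] & [T [F ( [E [E [T [F c]]] & [T [F var]]] )]]]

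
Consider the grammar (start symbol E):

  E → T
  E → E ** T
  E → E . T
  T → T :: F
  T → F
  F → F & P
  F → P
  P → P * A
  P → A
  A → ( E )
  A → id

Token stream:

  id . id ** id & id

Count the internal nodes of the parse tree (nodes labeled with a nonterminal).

18

[E [E [E [T [F [P [A id]]]]] . [T [F [P [A id]]]]] ** [T [F [F [P [A id]]] & [P [A id]]]]]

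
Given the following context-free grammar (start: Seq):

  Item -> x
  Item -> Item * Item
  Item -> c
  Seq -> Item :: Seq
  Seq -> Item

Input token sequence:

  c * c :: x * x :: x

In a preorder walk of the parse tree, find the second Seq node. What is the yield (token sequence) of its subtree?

x * x :: x

[Seq [Item [Item c] * [Item c]] :: [Seq [Item [Item x] * [Item x]] :: [Seq [Item x]]]]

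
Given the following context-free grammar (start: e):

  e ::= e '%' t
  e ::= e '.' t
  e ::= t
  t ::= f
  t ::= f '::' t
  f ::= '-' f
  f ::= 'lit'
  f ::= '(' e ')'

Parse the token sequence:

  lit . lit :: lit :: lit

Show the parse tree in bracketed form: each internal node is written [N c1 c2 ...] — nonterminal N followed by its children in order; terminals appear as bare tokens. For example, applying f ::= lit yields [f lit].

[e [e [t [f lit]]] . [t [f lit] :: [t [f lit] :: [t [f lit]]]]]

e
e . t
t . t
f . t
lit . t
lit . f :: t
lit . lit :: t
lit . lit :: f :: t
lit . lit :: lit :: t
lit . lit :: lit :: f
lit . lit :: lit :: lit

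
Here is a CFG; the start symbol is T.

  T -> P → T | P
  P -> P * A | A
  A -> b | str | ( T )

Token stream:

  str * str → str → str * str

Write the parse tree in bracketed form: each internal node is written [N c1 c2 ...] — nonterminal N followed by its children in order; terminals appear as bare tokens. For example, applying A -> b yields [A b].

T
P → T
P * A → T
A * A → T
str * A → T
str * str → T
str * str → P → T
str * str → A → T
str * str → str → T
str * str → str → P
str * str → str → P * A
str * str → str → A * A
str * str → str → str * A
str * str → str → str * str

[T [P [P [A str]] * [A str]] → [T [P [A str]] → [T [P [P [A str]] * [A str]]]]]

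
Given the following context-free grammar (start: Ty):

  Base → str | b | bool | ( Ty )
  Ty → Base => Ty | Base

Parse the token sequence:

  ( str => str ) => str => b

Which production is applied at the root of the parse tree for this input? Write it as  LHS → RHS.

[Ty [Base ( [Ty [Base str] => [Ty [Base str]]] )] => [Ty [Base str] => [Ty [Base b]]]]

Ty → Base => Ty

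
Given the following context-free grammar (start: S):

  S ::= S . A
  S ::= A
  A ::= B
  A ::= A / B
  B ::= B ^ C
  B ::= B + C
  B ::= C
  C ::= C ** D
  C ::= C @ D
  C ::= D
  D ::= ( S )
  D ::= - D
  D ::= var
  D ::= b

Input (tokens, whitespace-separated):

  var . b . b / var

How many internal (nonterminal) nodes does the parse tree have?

19

[S [S [S [A [B [C [D var]]]]] . [A [B [C [D b]]]]] . [A [A [B [C [D b]]]] / [B [C [D var]]]]]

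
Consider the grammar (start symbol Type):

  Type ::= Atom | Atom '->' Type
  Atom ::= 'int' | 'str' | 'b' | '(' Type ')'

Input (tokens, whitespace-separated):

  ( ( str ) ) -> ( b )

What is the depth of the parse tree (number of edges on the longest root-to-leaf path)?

6

[Type [Atom ( [Type [Atom ( [Type [Atom str]] )]] )] -> [Type [Atom ( [Type [Atom b]] )]]]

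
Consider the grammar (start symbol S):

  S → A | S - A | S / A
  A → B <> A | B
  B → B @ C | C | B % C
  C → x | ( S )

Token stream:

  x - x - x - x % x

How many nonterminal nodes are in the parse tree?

18

[S [S [S [S [A [B [C x]]]] - [A [B [C x]]]] - [A [B [C x]]]] - [A [B [B [C x]] % [C x]]]]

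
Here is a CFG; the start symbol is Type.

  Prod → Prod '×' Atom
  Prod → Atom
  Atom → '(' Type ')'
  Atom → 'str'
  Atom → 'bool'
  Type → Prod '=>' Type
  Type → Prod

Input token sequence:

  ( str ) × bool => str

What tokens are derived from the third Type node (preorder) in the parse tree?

str

[Type [Prod [Prod [Atom ( [Type [Prod [Atom str]]] )]] × [Atom bool]] => [Type [Prod [Atom str]]]]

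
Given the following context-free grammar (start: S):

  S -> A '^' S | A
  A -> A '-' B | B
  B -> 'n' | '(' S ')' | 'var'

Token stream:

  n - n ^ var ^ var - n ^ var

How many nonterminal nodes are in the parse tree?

16

[S [A [A [B n]] - [B n]] ^ [S [A [B var]] ^ [S [A [A [B var]] - [B n]] ^ [S [A [B var]]]]]]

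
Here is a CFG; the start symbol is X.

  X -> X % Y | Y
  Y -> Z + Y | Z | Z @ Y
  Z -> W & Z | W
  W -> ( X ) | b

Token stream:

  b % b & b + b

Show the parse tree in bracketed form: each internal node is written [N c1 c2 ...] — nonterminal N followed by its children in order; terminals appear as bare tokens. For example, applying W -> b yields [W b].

[X [X [Y [Z [W b]]]] % [Y [Z [W b] & [Z [W b]]] + [Y [Z [W b]]]]]

X
X % Y
Y % Y
Z % Y
W % Y
b % Y
b % Z + Y
b % W & Z + Y
b % b & Z + Y
b % b & W + Y
b % b & b + Y
b % b & b + Z
b % b & b + W
b % b & b + b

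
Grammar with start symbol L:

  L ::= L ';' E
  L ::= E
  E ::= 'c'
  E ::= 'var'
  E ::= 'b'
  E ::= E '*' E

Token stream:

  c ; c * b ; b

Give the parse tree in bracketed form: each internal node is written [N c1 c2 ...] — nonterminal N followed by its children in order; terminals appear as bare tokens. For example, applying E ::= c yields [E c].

L
L ; E
L ; E ; E
E ; E ; E
c ; E ; E
c ; E * E ; E
c ; c * E ; E
c ; c * b ; E
c ; c * b ; b

[L [L [L [E c]] ; [E [E c] * [E b]]] ; [E b]]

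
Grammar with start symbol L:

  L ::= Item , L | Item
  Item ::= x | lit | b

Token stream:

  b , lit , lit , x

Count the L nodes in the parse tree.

[L [Item b] , [L [Item lit] , [L [Item lit] , [L [Item x]]]]]

4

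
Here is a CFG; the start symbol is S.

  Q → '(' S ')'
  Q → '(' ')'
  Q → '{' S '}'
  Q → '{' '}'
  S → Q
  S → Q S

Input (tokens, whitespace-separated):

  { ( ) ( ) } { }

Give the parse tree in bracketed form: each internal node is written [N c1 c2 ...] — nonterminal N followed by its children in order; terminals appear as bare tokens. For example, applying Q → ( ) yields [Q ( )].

[S [Q { [S [Q ( )] [S [Q ( )]]] }] [S [Q { }]]]

S
Q S
{ S } S
{ Q S } S
{ ( ) S } S
{ ( ) Q } S
{ ( ) ( ) } S
{ ( ) ( ) } Q
{ ( ) ( ) } { }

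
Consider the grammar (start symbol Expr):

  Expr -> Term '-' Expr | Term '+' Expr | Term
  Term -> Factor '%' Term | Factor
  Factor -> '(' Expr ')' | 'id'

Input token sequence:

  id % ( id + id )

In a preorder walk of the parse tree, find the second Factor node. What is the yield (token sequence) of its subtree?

( id + id )

[Expr [Term [Factor id] % [Term [Factor ( [Expr [Term [Factor id]] + [Expr [Term [Factor id]]]] )]]]]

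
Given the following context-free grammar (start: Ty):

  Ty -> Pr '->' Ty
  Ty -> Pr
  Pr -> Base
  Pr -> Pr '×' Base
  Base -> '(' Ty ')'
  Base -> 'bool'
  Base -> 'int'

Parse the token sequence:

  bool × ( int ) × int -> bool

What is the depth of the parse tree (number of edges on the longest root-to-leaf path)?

[Ty [Pr [Pr [Pr [Base bool]] × [Base ( [Ty [Pr [Base int]]] )]] × [Base int]] -> [Ty [Pr [Base bool]]]]

7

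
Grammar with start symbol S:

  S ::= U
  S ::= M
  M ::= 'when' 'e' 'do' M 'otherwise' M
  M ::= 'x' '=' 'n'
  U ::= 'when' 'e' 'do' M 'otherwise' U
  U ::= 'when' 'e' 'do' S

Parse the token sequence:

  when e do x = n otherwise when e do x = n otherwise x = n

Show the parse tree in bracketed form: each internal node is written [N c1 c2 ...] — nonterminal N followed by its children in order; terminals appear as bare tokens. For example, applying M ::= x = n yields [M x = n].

S
M
when e do M otherwise M
when e do x = n otherwise M
when e do x = n otherwise when e do M otherwise M
when e do x = n otherwise when e do x = n otherwise M
when e do x = n otherwise when e do x = n otherwise x = n

[S [M when e do [M x = n] otherwise [M when e do [M x = n] otherwise [M x = n]]]]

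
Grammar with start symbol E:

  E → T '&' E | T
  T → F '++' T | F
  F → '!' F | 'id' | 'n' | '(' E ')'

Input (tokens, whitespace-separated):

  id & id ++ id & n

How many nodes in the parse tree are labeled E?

3

[E [T [F id]] & [E [T [F id] ++ [T [F id]]] & [E [T [F n]]]]]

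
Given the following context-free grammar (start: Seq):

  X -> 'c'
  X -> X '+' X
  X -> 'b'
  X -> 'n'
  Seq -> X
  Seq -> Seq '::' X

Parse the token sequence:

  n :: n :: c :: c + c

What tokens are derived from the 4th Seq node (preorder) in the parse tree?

[Seq [Seq [Seq [Seq [X n]] :: [X n]] :: [X c]] :: [X [X c] + [X c]]]

n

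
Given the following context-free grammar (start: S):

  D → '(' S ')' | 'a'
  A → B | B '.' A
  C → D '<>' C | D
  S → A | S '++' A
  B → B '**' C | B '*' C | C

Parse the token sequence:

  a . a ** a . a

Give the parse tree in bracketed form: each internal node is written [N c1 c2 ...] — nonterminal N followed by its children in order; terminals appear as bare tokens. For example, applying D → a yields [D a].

[S [A [B [C [D a]]] . [A [B [B [C [D a]]] ** [C [D a]]] . [A [B [C [D a]]]]]]]

S
A
B . A
C . A
D . A
a . A
a . B . A
a . B ** C . A
a . C ** C . A
a . D ** C . A
a . a ** C . A
a . a ** D . A
a . a ** a . A
a . a ** a . B
a . a ** a . C
a . a ** a . D
a . a ** a . a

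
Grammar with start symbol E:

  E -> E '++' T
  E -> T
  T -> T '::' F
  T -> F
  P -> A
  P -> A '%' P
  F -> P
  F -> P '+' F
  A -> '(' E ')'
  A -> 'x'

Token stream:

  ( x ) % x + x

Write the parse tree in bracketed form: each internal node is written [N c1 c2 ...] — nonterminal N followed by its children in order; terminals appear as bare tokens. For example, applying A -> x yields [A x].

E
T
F
P + F
A % P + F
( E ) % P + F
( T ) % P + F
( F ) % P + F
( P ) % P + F
( A ) % P + F
( x ) % P + F
( x ) % A + F
( x ) % x + F
( x ) % x + P
( x ) % x + A
( x ) % x + x

[E [T [F [P [A ( [E [T [F [P [A x]]]]] )] % [P [A x]]] + [F [P [A x]]]]]]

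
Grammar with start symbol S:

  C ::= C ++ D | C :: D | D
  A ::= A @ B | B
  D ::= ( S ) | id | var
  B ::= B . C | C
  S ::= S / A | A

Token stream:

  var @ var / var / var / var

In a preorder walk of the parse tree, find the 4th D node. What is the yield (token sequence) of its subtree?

[S [S [S [S [A [A [B [C [D var]]]] @ [B [C [D var]]]]] / [A [B [C [D var]]]]] / [A [B [C [D var]]]]] / [A [B [C [D var]]]]]

var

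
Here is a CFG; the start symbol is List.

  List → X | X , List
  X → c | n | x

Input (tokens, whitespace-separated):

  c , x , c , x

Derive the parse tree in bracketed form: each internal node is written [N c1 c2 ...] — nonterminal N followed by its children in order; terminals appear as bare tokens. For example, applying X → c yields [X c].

[List [X c] , [List [X x] , [List [X c] , [List [X x]]]]]

List
X , List
c , List
c , X , List
c , x , List
c , x , X , List
c , x , c , List
c , x , c , X
c , x , c , x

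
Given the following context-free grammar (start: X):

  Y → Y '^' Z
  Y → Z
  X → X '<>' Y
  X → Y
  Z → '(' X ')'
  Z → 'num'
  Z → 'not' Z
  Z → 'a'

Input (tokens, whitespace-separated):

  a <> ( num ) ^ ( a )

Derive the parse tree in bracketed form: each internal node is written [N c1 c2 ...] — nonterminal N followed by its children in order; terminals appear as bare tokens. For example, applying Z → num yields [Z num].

X
X <> Y
Y <> Y
Z <> Y
a <> Y
a <> Y ^ Z
a <> Z ^ Z
a <> ( X ) ^ Z
a <> ( Y ) ^ Z
a <> ( Z ) ^ Z
a <> ( num ) ^ Z
a <> ( num ) ^ ( X )
a <> ( num ) ^ ( Y )
a <> ( num ) ^ ( Z )
a <> ( num ) ^ ( a )

[X [X [Y [Z a]]] <> [Y [Y [Z ( [X [Y [Z num]]] )]] ^ [Z ( [X [Y [Z a]]] )]]]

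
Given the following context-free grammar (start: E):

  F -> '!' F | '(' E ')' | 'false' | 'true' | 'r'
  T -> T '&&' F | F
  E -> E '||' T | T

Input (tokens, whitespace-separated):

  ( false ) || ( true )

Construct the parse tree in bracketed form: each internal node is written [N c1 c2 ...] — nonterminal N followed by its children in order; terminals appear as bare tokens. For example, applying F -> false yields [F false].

[E [E [T [F ( [E [T [F false]]] )]]] || [T [F ( [E [T [F true]]] )]]]

E
E || T
T || T
F || T
( E ) || T
( T ) || T
( F ) || T
( false ) || T
( false ) || F
( false ) || ( E )
( false ) || ( T )
( false ) || ( F )
( false ) || ( true )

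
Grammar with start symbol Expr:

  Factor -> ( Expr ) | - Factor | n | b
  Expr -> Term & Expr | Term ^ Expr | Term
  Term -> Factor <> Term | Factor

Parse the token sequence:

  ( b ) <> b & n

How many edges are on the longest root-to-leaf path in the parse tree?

6

[Expr [Term [Factor ( [Expr [Term [Factor b]]] )] <> [Term [Factor b]]] & [Expr [Term [Factor n]]]]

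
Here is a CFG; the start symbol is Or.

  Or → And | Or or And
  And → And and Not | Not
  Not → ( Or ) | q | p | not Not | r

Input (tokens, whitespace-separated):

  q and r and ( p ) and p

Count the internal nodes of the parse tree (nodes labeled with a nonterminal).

12

[Or [And [And [And [And [Not q]] and [Not r]] and [Not ( [Or [And [Not p]]] )]] and [Not p]]]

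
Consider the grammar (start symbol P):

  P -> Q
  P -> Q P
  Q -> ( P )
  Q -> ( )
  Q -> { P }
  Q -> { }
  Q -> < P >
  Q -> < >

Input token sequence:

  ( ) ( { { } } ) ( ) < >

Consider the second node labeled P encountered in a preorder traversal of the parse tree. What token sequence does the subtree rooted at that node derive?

[P [Q ( )] [P [Q ( [P [Q { [P [Q { }]] }]] )] [P [Q ( )] [P [Q < >]]]]]

( { { } } ) ( ) < >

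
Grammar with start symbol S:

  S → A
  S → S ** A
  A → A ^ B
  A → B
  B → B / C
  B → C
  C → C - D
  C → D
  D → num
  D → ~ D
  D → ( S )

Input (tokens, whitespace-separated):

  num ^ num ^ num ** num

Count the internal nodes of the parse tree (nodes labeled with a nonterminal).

[S [S [A [A [A [B [C [D num]]]] ^ [B [C [D num]]]] ^ [B [C [D num]]]]] ** [A [B [C [D num]]]]]

18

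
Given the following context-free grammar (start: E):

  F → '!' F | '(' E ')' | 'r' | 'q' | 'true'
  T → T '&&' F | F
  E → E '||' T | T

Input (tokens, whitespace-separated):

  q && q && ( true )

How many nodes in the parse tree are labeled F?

4

[E [T [T [T [F q]] && [F q]] && [F ( [E [T [F true]]] )]]]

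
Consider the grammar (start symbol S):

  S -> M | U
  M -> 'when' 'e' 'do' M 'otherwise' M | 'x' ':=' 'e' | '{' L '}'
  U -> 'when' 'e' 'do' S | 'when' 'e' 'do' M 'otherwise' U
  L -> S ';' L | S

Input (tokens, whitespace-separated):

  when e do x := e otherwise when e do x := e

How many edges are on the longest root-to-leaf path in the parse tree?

[S [U when e do [M x := e] otherwise [U when e do [S [M x := e]]]]]

5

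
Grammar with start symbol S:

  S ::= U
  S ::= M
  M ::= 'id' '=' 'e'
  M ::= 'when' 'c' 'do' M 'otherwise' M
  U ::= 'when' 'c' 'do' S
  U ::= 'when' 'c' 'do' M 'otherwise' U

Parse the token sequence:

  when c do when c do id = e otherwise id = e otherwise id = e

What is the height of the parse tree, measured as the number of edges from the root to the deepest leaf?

[S [M when c do [M when c do [M id = e] otherwise [M id = e]] otherwise [M id = e]]]

4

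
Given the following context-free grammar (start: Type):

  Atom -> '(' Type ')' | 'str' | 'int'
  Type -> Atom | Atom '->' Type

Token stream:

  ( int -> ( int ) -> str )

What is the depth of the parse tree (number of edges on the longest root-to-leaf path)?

[Type [Atom ( [Type [Atom int] -> [Type [Atom ( [Type [Atom int]] )] -> [Type [Atom str]]]] )]]

7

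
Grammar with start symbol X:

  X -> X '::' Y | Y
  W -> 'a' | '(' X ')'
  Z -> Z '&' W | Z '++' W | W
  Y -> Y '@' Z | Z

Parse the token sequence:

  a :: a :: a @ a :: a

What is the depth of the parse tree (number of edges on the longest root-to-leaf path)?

7

[X [X [X [X [Y [Z [W a]]]] :: [Y [Z [W a]]]] :: [Y [Y [Z [W a]]] @ [Z [W a]]]] :: [Y [Z [W a]]]]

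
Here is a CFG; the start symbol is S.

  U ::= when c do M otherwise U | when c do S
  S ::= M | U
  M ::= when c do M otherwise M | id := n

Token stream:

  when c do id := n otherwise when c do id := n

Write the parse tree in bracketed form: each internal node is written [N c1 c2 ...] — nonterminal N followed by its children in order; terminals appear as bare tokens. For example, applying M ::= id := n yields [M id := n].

S
U
when c do M otherwise U
when c do id := n otherwise U
when c do id := n otherwise when c do S
when c do id := n otherwise when c do M
when c do id := n otherwise when c do id := n

[S [U when c do [M id := n] otherwise [U when c do [S [M id := n]]]]]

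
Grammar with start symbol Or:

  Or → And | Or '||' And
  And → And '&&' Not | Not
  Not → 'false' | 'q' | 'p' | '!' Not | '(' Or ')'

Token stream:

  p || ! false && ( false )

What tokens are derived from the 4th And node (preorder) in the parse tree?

[Or [Or [And [Not p]]] || [And [And [Not ! [Not false]]] && [Not ( [Or [And [Not false]]] )]]]

false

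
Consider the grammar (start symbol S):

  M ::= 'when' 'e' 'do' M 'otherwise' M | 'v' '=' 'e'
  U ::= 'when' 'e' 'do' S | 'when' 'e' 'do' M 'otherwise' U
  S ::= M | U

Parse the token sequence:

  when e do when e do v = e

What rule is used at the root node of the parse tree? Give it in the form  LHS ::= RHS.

S ::= U

[S [U when e do [S [U when e do [S [M v = e]]]]]]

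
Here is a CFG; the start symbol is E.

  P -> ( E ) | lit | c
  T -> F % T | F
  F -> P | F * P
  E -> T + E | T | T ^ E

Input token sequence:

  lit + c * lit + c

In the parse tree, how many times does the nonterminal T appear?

3

[E [T [F [P lit]]] + [E [T [F [F [P c]] * [P lit]]] + [E [T [F [P c]]]]]]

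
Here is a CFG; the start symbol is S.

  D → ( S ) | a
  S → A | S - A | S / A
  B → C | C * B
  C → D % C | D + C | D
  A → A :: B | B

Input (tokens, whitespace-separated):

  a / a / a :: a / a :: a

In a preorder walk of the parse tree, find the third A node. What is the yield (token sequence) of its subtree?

a :: a

[S [S [S [S [A [B [C [D a]]]]] / [A [B [C [D a]]]]] / [A [A [B [C [D a]]]] :: [B [C [D a]]]]] / [A [A [B [C [D a]]]] :: [B [C [D a]]]]]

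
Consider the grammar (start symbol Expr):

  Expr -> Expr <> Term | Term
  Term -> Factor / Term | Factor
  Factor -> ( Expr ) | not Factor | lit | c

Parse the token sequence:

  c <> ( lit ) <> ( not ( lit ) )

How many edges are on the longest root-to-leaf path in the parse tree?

10

[Expr [Expr [Expr [Term [Factor c]]] <> [Term [Factor ( [Expr [Term [Factor lit]]] )]]] <> [Term [Factor ( [Expr [Term [Factor not [Factor ( [Expr [Term [Factor lit]]] )]]]] )]]]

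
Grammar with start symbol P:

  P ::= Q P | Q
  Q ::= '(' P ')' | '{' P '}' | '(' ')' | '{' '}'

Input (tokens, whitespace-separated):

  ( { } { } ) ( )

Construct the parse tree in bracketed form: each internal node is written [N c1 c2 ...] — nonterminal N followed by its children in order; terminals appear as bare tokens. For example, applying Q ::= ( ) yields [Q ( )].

[P [Q ( [P [Q { }] [P [Q { }]]] )] [P [Q ( )]]]

P
Q P
( P ) P
( Q P ) P
( { } P ) P
( { } Q ) P
( { } { } ) P
( { } { } ) Q
( { } { } ) ( )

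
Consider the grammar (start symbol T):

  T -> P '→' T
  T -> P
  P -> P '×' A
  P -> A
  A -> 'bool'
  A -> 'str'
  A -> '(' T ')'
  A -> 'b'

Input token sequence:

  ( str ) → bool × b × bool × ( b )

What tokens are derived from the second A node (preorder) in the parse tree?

str

[T [P [A ( [T [P [A str]]] )]] → [T [P [P [P [P [A bool]] × [A b]] × [A bool]] × [A ( [T [P [A b]]] )]]]]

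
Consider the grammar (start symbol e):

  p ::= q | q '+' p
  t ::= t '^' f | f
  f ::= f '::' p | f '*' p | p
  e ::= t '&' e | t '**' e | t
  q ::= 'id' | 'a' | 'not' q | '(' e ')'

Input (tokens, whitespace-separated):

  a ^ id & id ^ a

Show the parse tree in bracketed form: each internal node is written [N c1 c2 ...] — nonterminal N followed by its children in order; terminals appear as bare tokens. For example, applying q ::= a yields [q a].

e
t & e
t ^ f & e
f ^ f & e
p ^ f & e
q ^ f & e
a ^ f & e
a ^ p & e
a ^ q & e
a ^ id & e
a ^ id & t
a ^ id & t ^ f
a ^ id & f ^ f
a ^ id & p ^ f
a ^ id & q ^ f
a ^ id & id ^ f
a ^ id & id ^ p
a ^ id & id ^ q
a ^ id & id ^ a

[e [t [t [f [p [q a]]]] ^ [f [p [q id]]]] & [e [t [t [f [p [q id]]]] ^ [f [p [q a]]]]]]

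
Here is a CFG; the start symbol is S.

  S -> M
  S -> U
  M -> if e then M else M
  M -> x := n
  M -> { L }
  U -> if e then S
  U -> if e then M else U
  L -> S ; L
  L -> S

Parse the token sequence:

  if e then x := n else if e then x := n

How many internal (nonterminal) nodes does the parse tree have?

6

[S [U if e then [M x := n] else [U if e then [S [M x := n]]]]]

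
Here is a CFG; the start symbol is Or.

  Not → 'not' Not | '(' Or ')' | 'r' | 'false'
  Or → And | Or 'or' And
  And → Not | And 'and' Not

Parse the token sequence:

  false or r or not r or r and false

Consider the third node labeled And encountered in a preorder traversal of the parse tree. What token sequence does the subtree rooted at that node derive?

[Or [Or [Or [Or [And [Not false]]] or [And [Not r]]] or [And [Not not [Not r]]]] or [And [And [Not r]] and [Not false]]]

not r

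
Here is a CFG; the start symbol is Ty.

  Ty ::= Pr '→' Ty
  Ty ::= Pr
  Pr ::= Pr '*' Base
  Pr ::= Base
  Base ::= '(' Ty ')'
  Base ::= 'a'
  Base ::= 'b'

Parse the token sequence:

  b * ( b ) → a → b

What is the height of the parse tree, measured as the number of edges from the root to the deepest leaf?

[Ty [Pr [Pr [Base b]] * [Base ( [Ty [Pr [Base b]]] )]] → [Ty [Pr [Base a]] → [Ty [Pr [Base b]]]]]

6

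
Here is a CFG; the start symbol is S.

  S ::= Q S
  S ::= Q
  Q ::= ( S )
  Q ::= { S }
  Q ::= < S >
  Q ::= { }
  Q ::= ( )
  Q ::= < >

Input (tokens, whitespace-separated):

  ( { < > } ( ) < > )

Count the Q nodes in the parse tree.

[S [Q ( [S [Q { [S [Q < >]] }] [S [Q ( )] [S [Q < >]]]] )]]

5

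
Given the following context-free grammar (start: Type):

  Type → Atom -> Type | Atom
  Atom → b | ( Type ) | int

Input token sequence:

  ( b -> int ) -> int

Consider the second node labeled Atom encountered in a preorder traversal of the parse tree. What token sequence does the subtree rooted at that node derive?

b

[Type [Atom ( [Type [Atom b] -> [Type [Atom int]]] )] -> [Type [Atom int]]]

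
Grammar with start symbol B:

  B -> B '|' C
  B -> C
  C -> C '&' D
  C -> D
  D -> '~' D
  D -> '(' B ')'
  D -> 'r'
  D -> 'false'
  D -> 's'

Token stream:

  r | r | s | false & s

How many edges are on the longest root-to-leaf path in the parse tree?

6

[B [B [B [B [C [D r]]] | [C [D r]]] | [C [D s]]] | [C [C [D false]] & [D s]]]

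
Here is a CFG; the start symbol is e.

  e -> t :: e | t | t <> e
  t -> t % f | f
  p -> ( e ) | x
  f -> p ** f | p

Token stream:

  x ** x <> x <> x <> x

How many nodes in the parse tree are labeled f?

5

[e [t [f [p x] ** [f [p x]]]] <> [e [t [f [p x]]] <> [e [t [f [p x]]] <> [e [t [f [p x]]]]]]]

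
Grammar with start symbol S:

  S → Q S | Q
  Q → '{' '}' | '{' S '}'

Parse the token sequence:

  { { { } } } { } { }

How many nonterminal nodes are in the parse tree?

[S [Q { [S [Q { [S [Q { }]] }]] }] [S [Q { }] [S [Q { }]]]]

10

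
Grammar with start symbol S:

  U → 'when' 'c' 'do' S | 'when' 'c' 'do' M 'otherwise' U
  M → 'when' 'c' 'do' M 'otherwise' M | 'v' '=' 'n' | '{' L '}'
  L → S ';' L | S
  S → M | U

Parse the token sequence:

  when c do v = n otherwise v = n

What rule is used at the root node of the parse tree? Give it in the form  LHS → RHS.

[S [M when c do [M v = n] otherwise [M v = n]]]

S → M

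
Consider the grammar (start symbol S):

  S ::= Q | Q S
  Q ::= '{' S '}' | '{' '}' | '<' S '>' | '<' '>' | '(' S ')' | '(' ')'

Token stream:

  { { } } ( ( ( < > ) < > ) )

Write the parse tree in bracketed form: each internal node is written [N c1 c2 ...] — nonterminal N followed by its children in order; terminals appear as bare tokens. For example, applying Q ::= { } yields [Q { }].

[S [Q { [S [Q { }]] }] [S [Q ( [S [Q ( [S [Q ( [S [Q < >]] )] [S [Q < >]]] )]] )]]]

S
Q S
{ S } S
{ Q } S
{ { } } S
{ { } } Q
{ { } } ( S )
{ { } } ( Q )
{ { } } ( ( S ) )
{ { } } ( ( Q S ) )
{ { } } ( ( ( S ) S ) )
{ { } } ( ( ( Q ) S ) )
{ { } } ( ( ( < > ) S ) )
{ { } } ( ( ( < > ) Q ) )
{ { } } ( ( ( < > ) < > ) )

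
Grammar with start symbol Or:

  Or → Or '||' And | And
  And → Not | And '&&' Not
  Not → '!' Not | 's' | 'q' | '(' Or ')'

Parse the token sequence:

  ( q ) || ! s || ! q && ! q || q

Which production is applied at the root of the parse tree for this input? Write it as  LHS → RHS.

[Or [Or [Or [Or [And [Not ( [Or [And [Not q]]] )]]] || [And [Not ! [Not s]]]] || [And [And [Not ! [Not q]]] && [Not ! [Not q]]]] || [And [Not q]]]

Or → Or '||' And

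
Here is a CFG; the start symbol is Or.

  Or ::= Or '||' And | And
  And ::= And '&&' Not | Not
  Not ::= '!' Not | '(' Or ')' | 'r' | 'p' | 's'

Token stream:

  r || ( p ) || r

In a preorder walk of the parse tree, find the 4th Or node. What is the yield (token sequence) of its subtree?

p

[Or [Or [Or [And [Not r]]] || [And [Not ( [Or [And [Not p]]] )]]] || [And [Not r]]]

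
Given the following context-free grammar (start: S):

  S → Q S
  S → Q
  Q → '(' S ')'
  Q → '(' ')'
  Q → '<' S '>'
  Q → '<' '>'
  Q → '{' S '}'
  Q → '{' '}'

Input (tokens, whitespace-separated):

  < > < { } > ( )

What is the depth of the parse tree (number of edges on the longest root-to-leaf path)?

5

[S [Q < >] [S [Q < [S [Q { }]] >] [S [Q ( )]]]]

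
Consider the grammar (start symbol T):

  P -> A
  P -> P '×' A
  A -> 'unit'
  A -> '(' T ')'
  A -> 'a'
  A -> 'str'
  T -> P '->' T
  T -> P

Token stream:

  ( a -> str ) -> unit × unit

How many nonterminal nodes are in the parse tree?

[T [P [A ( [T [P [A a]] -> [T [P [A str]]]] )]] -> [T [P [P [A unit]] × [A unit]]]]

14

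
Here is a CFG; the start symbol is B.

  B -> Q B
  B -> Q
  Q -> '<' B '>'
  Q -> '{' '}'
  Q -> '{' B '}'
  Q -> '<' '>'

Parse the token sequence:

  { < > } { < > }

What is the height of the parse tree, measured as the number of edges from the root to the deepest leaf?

[B [Q { [B [Q < >]] }] [B [Q { [B [Q < >]] }]]]

5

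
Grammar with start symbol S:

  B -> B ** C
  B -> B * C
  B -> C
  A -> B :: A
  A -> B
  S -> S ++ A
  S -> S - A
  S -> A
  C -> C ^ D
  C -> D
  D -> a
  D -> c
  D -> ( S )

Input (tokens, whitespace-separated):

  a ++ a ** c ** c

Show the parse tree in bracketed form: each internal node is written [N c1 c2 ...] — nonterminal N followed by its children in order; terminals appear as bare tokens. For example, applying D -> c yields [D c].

S
S ++ A
A ++ A
B ++ A
C ++ A
D ++ A
a ++ A
a ++ B
a ++ B ** C
a ++ B ** C ** C
a ++ C ** C ** C
a ++ D ** C ** C
a ++ a ** C ** C
a ++ a ** D ** C
a ++ a ** c ** C
a ++ a ** c ** D
a ++ a ** c ** c

[S [S [A [B [C [D a]]]]] ++ [A [B [B [B [C [D a]]] ** [C [D c]]] ** [C [D c]]]]]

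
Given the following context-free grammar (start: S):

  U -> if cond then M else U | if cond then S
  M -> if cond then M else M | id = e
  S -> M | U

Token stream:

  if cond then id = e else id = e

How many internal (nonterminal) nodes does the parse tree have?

4

[S [M if cond then [M id = e] else [M id = e]]]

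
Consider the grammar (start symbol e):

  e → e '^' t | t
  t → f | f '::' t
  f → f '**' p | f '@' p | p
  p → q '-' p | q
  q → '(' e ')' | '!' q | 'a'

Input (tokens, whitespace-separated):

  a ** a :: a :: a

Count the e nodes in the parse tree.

[e [t [f [f [p [q a]]] ** [p [q a]]] :: [t [f [p [q a]]] :: [t [f [p [q a]]]]]]]

1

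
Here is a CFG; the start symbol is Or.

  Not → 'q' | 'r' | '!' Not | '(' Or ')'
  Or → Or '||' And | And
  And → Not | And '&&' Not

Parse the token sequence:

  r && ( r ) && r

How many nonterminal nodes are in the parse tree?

[Or [And [And [And [Not r]] && [Not ( [Or [And [Not r]]] )]] && [Not r]]]

10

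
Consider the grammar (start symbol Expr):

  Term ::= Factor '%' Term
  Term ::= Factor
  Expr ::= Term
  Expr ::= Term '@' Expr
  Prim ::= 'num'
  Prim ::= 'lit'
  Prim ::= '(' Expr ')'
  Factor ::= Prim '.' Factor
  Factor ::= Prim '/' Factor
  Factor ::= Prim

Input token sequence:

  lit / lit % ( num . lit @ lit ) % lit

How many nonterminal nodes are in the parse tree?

[Expr [Term [Factor [Prim lit] / [Factor [Prim lit]]] % [Term [Factor [Prim ( [Expr [Term [Factor [Prim num] . [Factor [Prim lit]]]] @ [Expr [Term [Factor [Prim lit]]]]] )]] % [Term [Factor [Prim lit]]]]]]

22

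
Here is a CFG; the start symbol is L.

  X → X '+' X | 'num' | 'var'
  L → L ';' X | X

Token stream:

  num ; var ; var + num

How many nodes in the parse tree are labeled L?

[L [L [L [X num]] ; [X var]] ; [X [X var] + [X num]]]

3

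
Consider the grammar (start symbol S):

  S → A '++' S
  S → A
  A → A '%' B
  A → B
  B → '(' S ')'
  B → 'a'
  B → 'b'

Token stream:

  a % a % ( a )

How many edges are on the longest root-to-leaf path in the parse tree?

6

[S [A [A [A [B a]] % [B a]] % [B ( [S [A [B a]]] )]]]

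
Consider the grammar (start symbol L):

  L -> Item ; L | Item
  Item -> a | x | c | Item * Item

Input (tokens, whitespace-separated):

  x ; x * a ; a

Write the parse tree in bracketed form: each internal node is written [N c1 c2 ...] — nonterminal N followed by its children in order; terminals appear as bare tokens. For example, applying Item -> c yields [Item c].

[L [Item x] ; [L [Item [Item x] * [Item a]] ; [L [Item a]]]]

L
Item ; L
x ; L
x ; Item ; L
x ; Item * Item ; L
x ; x * Item ; L
x ; x * a ; L
x ; x * a ; Item
x ; x * a ; a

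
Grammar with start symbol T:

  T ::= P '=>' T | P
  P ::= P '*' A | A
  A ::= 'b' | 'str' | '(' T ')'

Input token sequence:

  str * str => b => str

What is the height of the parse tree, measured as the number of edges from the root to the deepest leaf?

[T [P [P [A str]] * [A str]] => [T [P [A b]] => [T [P [A str]]]]]

5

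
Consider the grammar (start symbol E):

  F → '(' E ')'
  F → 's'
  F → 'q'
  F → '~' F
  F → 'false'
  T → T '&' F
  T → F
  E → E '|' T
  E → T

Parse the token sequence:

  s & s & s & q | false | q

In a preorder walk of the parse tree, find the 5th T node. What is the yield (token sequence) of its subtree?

false

[E [E [E [T [T [T [T [F s]] & [F s]] & [F s]] & [F q]]] | [T [F false]]] | [T [F q]]]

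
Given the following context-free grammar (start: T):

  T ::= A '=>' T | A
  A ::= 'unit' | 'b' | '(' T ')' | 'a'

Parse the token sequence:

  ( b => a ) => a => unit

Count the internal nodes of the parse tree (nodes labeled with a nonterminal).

[T [A ( [T [A b] => [T [A a]]] )] => [T [A a] => [T [A unit]]]]

10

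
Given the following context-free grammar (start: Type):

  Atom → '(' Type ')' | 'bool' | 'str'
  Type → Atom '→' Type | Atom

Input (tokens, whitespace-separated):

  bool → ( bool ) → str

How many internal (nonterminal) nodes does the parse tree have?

8

[Type [Atom bool] → [Type [Atom ( [Type [Atom bool]] )] → [Type [Atom str]]]]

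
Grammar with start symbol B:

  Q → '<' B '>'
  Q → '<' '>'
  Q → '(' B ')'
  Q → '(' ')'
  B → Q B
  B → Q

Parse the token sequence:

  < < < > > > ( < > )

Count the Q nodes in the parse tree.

[B [Q < [B [Q < [B [Q < >]] >]] >] [B [Q ( [B [Q < >]] )]]]

5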